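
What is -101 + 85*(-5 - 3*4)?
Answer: -1546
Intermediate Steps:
-101 + 85*(-5 - 3*4) = -101 + 85*(-5 - 12) = -101 + 85*(-17) = -101 - 1445 = -1546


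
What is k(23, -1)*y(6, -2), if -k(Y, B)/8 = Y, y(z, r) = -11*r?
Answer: -4048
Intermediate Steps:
k(Y, B) = -8*Y
k(23, -1)*y(6, -2) = (-8*23)*(-11*(-2)) = -184*22 = -4048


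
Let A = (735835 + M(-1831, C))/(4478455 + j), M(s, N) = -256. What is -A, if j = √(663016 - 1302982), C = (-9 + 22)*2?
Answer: -3294257450445/20056559826991 + 735579*I*√639966/20056559826991 ≈ -0.16425 + 2.9339e-5*I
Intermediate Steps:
C = 26 (C = 13*2 = 26)
j = I*√639966 (j = √(-639966) = I*√639966 ≈ 799.98*I)
A = 735579/(4478455 + I*√639966) (A = (735835 - 256)/(4478455 + I*√639966) = 735579/(4478455 + I*√639966) ≈ 0.16425 - 2.9339e-5*I)
-A = -(3294257450445/20056559826991 - 735579*I*√639966/20056559826991) = -3294257450445/20056559826991 + 735579*I*√639966/20056559826991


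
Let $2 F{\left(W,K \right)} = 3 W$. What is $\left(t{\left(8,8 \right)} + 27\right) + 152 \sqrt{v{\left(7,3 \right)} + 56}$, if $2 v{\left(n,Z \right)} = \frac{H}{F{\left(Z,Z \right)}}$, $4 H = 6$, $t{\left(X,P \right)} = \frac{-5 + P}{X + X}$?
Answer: $\frac{435}{16} + \frac{76 \sqrt{2022}}{3} \approx 1166.3$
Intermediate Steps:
$F{\left(W,K \right)} = \frac{3 W}{2}$
$t{\left(X,P \right)} = \frac{-5 + P}{2 X}$
$H = \frac{3}{2}$ ($H = \frac{1}{4} \cdot 6 = \frac{3}{2} \approx 1.5$)
$v{\left(n,Z \right)} = \frac{1}{2 Z}$ ($v{\left(n,Z \right)} = \frac{\frac{3}{2} \frac{1}{\frac{3}{2} Z}}{2} = \frac{\frac{3}{2} \frac{2}{3 Z}}{2} = \frac{1}{2 Z}$)
$\left(t{\left(8,8 \right)} + 27\right) + 152 \sqrt{v{\left(7,3 \right)} + 56} = \left(\frac{-5 + 8}{2 \cdot 8} + 27\right) + 152 \sqrt{\frac{1}{2 \cdot 3} + 56} = \left(\frac{1}{2} \cdot \frac{1}{8} \cdot 3 + 27\right) + 152 \sqrt{\frac{1}{2} \cdot \frac{1}{3} + 56} = \left(\frac{3}{16} + 27\right) + 152 \sqrt{\frac{1}{6} + 56} = \frac{435}{16} + 152 \sqrt{\frac{337}{6}} = \frac{435}{16} + 152 \frac{\sqrt{2022}}{6} = \frac{435}{16} + \frac{76 \sqrt{2022}}{3}$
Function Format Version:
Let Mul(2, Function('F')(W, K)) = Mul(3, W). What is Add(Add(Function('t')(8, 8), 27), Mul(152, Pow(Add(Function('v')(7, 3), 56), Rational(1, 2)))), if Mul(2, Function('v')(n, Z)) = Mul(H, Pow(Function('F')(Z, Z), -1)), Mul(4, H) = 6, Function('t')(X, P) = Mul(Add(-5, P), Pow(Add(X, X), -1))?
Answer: Add(Rational(435, 16), Mul(Rational(76, 3), Pow(2022, Rational(1, 2)))) ≈ 1166.3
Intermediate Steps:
Function('F')(W, K) = Mul(Rational(3, 2), W) (Function('F')(W, K) = Mul(Rational(1, 2), Mul(3, W)) = Mul(Rational(3, 2), W))
Function('t')(X, P) = Mul(Rational(1, 2), Pow(X, -1), Add(-5, P)) (Function('t')(X, P) = Mul(Add(-5, P), Pow(Mul(2, X), -1)) = Mul(Add(-5, P), Mul(Rational(1, 2), Pow(X, -1))) = Mul(Rational(1, 2), Pow(X, -1), Add(-5, P)))
H = Rational(3, 2) (H = Mul(Rational(1, 4), 6) = Rational(3, 2) ≈ 1.5000)
Function('v')(n, Z) = Mul(Rational(1, 2), Pow(Z, -1)) (Function('v')(n, Z) = Mul(Rational(1, 2), Mul(Rational(3, 2), Pow(Mul(Rational(3, 2), Z), -1))) = Mul(Rational(1, 2), Mul(Rational(3, 2), Mul(Rational(2, 3), Pow(Z, -1)))) = Mul(Rational(1, 2), Pow(Z, -1)))
Add(Add(Function('t')(8, 8), 27), Mul(152, Pow(Add(Function('v')(7, 3), 56), Rational(1, 2)))) = Add(Add(Mul(Rational(1, 2), Pow(8, -1), Add(-5, 8)), 27), Mul(152, Pow(Add(Mul(Rational(1, 2), Pow(3, -1)), 56), Rational(1, 2)))) = Add(Add(Mul(Rational(1, 2), Rational(1, 8), 3), 27), Mul(152, Pow(Add(Mul(Rational(1, 2), Rational(1, 3)), 56), Rational(1, 2)))) = Add(Add(Rational(3, 16), 27), Mul(152, Pow(Add(Rational(1, 6), 56), Rational(1, 2)))) = Add(Rational(435, 16), Mul(152, Pow(Rational(337, 6), Rational(1, 2)))) = Add(Rational(435, 16), Mul(152, Mul(Rational(1, 6), Pow(2022, Rational(1, 2))))) = Add(Rational(435, 16), Mul(Rational(76, 3), Pow(2022, Rational(1, 2))))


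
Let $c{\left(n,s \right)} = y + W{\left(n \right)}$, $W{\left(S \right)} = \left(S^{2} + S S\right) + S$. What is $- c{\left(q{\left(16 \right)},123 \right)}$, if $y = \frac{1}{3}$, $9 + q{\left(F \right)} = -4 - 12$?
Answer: $- \frac{3676}{3} \approx -1225.3$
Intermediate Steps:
$q{\left(F \right)} = -25$ ($q{\left(F \right)} = -9 - 16 = -25$)
$y = \frac{1}{3} \approx 0.33333$
$W{\left(S \right)} = S + 2 S^{2}$ ($W{\left(S \right)} = \left(S^{2} + S^{2}\right) + S = 2 S^{2} + S = S + 2 S^{2}$)
$c{\left(n,s \right)} = \frac{1}{3} + n \left(1 + 2 n\right)$
$- c{\left(q{\left(16 \right)},123 \right)} = - (\frac{1}{3} - 25 + 2 \left(-25\right)^{2}) = - (\frac{1}{3} - 25 + 2 \cdot 625) = - (\frac{1}{3} - 25 + 1250) = \left(-1\right) \frac{3676}{3} = - \frac{3676}{3}$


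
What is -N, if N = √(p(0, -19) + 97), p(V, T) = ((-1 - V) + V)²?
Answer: -7*√2 ≈ -9.8995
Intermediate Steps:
p(V, T) = 1 (p(V, T) = (-1)² = 1)
N = 7*√2 (N = √(1 + 97) = √98 = 7*√2 ≈ 9.8995)
-N = -7*√2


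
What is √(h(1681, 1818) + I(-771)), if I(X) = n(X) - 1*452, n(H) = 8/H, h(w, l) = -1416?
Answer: 2*I*√277605489/771 ≈ 43.22*I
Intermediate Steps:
I(X) = -452 + 8/X (I(X) = 8/X - 1*452 = 8/X - 452 = -452 + 8/X)
√(h(1681, 1818) + I(-771)) = √(-1416 + (-452 + 8/(-771))) = √(-1416 + (-452 + 8*(-1/771))) = √(-1416 + (-452 - 8/771)) = √(-1416 - 348500/771) = √(-1440236/771) = 2*I*√277605489/771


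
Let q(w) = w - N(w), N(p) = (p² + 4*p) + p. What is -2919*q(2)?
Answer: 35028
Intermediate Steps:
N(p) = p² + 5*p
q(w) = w - w*(5 + w)
-2919*q(2) = -5838*(-4 - 1*2) = -5838*(-4 - 2) = -5838*(-6) = -2919*(-12) = 35028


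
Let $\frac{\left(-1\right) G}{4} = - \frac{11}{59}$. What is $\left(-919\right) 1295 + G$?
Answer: $- \frac{70216151}{59} \approx -1.1901 \cdot 10^{6}$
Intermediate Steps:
$G = \frac{44}{59}$ ($G = - 4 \left(- \frac{11}{59}\right) = - 4 \left(\left(-11\right) \frac{1}{59}\right) = \left(-4\right) \left(- \frac{11}{59}\right) = \frac{44}{59} \approx 0.74576$)
$\left(-919\right) 1295 + G = \left(-919\right) 1295 + \frac{44}{59} = -1190105 + \frac{44}{59} = - \frac{70216151}{59}$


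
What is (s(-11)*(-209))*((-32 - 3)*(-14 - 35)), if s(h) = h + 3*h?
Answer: 15771140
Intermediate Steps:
s(h) = 4*h
(s(-11)*(-209))*((-32 - 3)*(-14 - 35)) = ((4*(-11))*(-209))*((-32 - 3)*(-14 - 35)) = (-44*(-209))*(-35*(-49)) = 9196*1715 = 15771140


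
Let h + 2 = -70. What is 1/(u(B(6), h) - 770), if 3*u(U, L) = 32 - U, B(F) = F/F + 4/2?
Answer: -3/2281 ≈ -0.0013152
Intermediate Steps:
h = -72 (h = -2 - 70 = -72)
B(F) = 3 (B(F) = 1 + 4*(1/2) = 1 + 2 = 3)
u(U, L) = 32/3 - U/3 (u(U, L) = (32 - U)/3 = 32/3 - U/3)
1/(u(B(6), h) - 770) = 1/((32/3 - 1/3*3) - 770) = 1/((32/3 - 1) - 770) = 1/(29/3 - 770) = 1/(-2281/3) = -3/2281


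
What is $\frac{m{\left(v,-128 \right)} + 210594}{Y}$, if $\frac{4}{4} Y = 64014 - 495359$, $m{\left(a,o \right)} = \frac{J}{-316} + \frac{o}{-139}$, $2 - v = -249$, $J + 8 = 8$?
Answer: $- \frac{29272694}{59956955} \approx -0.48823$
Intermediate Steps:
$J = 0$ ($J = -8 + 8 = 0$)
$v = 251$ ($v = 2 - -249 = 2 + 249 = 251$)
$m{\left(a,o \right)} = - \frac{o}{139}$ ($m{\left(a,o \right)} = \frac{0}{-316} + \frac{o}{-139} = 0 \left(- \frac{1}{316}\right) + o \left(- \frac{1}{139}\right) = 0 - \frac{o}{139} = - \frac{o}{139}$)
$Y = -431345$ ($Y = 64014 - 495359 = -431345$)
$\frac{m{\left(v,-128 \right)} + 210594}{Y} = \frac{\left(- \frac{1}{139}\right) \left(-128\right) + 210594}{-431345} = \left(\frac{128}{139} + 210594\right) \left(- \frac{1}{431345}\right) = \frac{29272694}{139} \left(- \frac{1}{431345}\right) = - \frac{29272694}{59956955}$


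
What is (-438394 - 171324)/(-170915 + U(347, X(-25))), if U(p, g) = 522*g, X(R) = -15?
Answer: 609718/178745 ≈ 3.4111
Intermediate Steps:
(-438394 - 171324)/(-170915 + U(347, X(-25))) = (-438394 - 171324)/(-170915 + 522*(-15)) = -609718/(-170915 - 7830) = -609718/(-178745) = -609718*(-1/178745) = 609718/178745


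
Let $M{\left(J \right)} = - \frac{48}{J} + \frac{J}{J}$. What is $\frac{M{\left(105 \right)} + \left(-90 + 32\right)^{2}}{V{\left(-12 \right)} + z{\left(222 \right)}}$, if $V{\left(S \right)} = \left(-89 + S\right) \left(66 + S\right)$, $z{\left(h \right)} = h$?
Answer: $- \frac{39253}{61040} \approx -0.64307$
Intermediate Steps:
$M{\left(J \right)} = 1 - \frac{48}{J}$ ($M{\left(J \right)} = - \frac{48}{J} + 1 = 1 - \frac{48}{J}$)
$\frac{M{\left(105 \right)} + \left(-90 + 32\right)^{2}}{V{\left(-12 \right)} + z{\left(222 \right)}} = \frac{\frac{-48 + 105}{105} + \left(-90 + 32\right)^{2}}{\left(-5874 + \left(-12\right)^{2} - -276\right) + 222} = \frac{\frac{1}{105} \cdot 57 + \left(-58\right)^{2}}{\left(-5874 + 144 + 276\right) + 222} = \frac{\frac{19}{35} + 3364}{-5454 + 222} = \frac{117759}{35 \left(-5232\right)} = \frac{117759}{35} \left(- \frac{1}{5232}\right) = - \frac{39253}{61040}$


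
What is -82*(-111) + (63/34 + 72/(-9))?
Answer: 309259/34 ≈ 9095.9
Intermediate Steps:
-82*(-111) + (63/34 + 72/(-9)) = 9102 + (63*(1/34) + 72*(-⅑)) = 9102 + (63/34 - 8) = 9102 - 209/34 = 309259/34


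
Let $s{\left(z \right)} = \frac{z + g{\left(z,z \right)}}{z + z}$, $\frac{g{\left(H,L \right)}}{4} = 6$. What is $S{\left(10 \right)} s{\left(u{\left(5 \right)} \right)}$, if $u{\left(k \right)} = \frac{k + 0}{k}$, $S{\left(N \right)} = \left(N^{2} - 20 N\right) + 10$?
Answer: $-1125$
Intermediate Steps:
$g{\left(H,L \right)} = 24$ ($g{\left(H,L \right)} = 4 \cdot 6 = 24$)
$S{\left(N \right)} = 10 + N^{2} - 20 N$
$u{\left(k \right)} = 1$ ($u{\left(k \right)} = \frac{k}{k} = 1$)
$s{\left(z \right)} = \frac{24 + z}{2 z}$ ($s{\left(z \right)} = \frac{z + 24}{z + z} = \frac{24 + z}{2 z}$)
$S{\left(10 \right)} s{\left(u{\left(5 \right)} \right)} = \left(10 + 10^{2} - 200\right) \frac{24 + 1}{2 \cdot 1} = \left(10 + 100 - 200\right) \frac{1}{2} \cdot 1 \cdot 25 = \left(-90\right) \frac{25}{2} = -1125$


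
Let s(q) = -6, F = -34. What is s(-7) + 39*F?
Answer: -1332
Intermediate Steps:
s(-7) + 39*F = -6 + 39*(-34) = -6 - 1326 = -1332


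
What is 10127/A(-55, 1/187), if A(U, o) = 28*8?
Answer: 10127/224 ≈ 45.210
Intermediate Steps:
A(U, o) = 224
10127/A(-55, 1/187) = 10127/224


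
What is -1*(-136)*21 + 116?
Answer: 2972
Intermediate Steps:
-1*(-136)*21 + 116 = 136*21 + 116 = 2856 + 116 = 2972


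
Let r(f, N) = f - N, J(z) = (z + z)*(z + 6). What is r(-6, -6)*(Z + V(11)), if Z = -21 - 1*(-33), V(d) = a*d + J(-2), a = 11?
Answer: 0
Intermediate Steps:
J(z) = 2*z*(6 + z) (J(z) = (2*z)*(6 + z) = 2*z*(6 + z))
V(d) = -16 + 11*d (V(d) = 11*d + 2*(-2)*(6 - 2) = 11*d + 2*(-2)*4 = 11*d - 16 = -16 + 11*d)
Z = 12 (Z = -21 + 33 = 12)
r(-6, -6)*(Z + V(11)) = (-6 - 1*(-6))*(12 + (-16 + 11*11)) = (-6 + 6)*(12 + (-16 + 121)) = 0*(12 + 105) = 0*117 = 0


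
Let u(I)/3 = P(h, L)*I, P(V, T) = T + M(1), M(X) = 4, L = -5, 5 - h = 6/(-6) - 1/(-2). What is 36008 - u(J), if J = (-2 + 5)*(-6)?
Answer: 35954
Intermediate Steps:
h = 11/2 (h = 5 - (6/(-6) - 1/(-2)) = 5 - (6*(-⅙) - 1*(-½)) = 5 - (-1 + ½) = 5 - 1*(-½) = 5 + ½ = 11/2 ≈ 5.5000)
P(V, T) = 4 + T (P(V, T) = T + 4 = 4 + T)
J = -18 (J = 3*(-6) = -18)
u(I) = -3*I (u(I) = 3*((4 - 5)*I) = 3*(-I) = -3*I)
36008 - u(J) = 36008 - (-3)*(-18) = 36008 - 1*54 = 36008 - 54 = 35954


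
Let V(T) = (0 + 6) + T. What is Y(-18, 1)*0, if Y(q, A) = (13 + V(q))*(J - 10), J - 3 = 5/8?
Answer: 0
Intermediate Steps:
J = 29/8 (J = 3 + 5/8 = 29/8 ≈ 3.6250)
V(T) = 6 + T
Y(q, A) = -969/8 - 51*q/8 (Y(q, A) = (13 + (6 + q))*(29/8 - 10) = (19 + q)*(-51/8) = -969/8 - 51*q/8)
Y(-18, 1)*0 = (-969/8 - 51/8*(-18))*0 = (-969/8 + 459/4)*0 = -51/8*0 = 0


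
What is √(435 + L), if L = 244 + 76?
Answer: √755 ≈ 27.477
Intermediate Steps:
L = 320
√(435 + L) = √(435 + 320) = √755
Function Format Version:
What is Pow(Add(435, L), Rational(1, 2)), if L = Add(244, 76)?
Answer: Pow(755, Rational(1, 2)) ≈ 27.477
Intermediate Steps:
L = 320
Pow(Add(435, L), Rational(1, 2)) = Pow(Add(435, 320), Rational(1, 2)) = Pow(755, Rational(1, 2))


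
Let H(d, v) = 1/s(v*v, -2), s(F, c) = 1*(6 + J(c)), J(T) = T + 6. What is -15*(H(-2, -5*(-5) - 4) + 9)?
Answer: -273/2 ≈ -136.50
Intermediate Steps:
J(T) = 6 + T
s(F, c) = 12 + c (s(F, c) = 1*(6 + (6 + c)) = 1*(12 + c) = 12 + c)
H(d, v) = 1/10 (H(d, v) = 1/(12 - 2) = 1/10)
-15*(H(-2, -5*(-5) - 4) + 9) = -15*(1/10 + 9) = -15*91/10 = -273/2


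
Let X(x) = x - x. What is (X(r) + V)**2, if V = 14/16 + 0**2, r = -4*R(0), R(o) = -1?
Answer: 49/64 ≈ 0.76563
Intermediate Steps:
r = 4 (r = -4*(-1) = 4)
X(x) = 0
V = 7/8 (V = 14*(1/16) + 0 = 7/8 + 0 = 7/8 ≈ 0.87500)
(X(r) + V)**2 = (0 + 7/8)**2 = (7/8)**2 = 49/64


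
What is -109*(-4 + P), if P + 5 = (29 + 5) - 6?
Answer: -2071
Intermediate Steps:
P = 23 (P = -5 + ((29 + 5) - 6) = -5 + (34 - 6) = -5 + 28 = 23)
-109*(-4 + P) = -109*(-4 + 23) = -109*19 = -2071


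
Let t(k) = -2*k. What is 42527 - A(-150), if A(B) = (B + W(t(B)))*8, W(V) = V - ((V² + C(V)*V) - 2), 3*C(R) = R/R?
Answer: 762111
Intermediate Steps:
C(R) = ⅓ (C(R) = (R/R)/3 = (⅓)*1 = ⅓)
W(V) = 2 - V² + 2*V/3 (W(V) = V - ((V² + V/3) - 2) = V - (-2 + V² + V/3) = V + (2 - V² - V/3) = 2 - V² + 2*V/3)
A(B) = 16 - 32*B² - 8*B/3 (A(B) = (B + (2 - (-2*B)² + 2*(-2*B)/3))*8 = (B + (2 - 4*B² - 4*B/3))*8 = (2 - 4*B² - B/3)*8 = 16 - 32*B² - 8*B/3)
42527 - A(-150) = 42527 - (16 - 32*(-150)² - 8/3*(-150)) = 42527 - (16 - 32*22500 + 400) = 42527 - (16 - 720000 + 400) = 42527 - 1*(-719584) = 42527 + 719584 = 762111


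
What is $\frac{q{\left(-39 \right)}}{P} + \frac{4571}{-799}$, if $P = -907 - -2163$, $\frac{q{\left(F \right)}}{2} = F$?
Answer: $- \frac{2901749}{501772} \approx -5.783$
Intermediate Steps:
$q{\left(F \right)} = 2 F$
$P = 1256$ ($P = -907 + 2163 = 1256$)
$\frac{q{\left(-39 \right)}}{P} + \frac{4571}{-799} = \frac{2 \left(-39\right)}{1256} + \frac{4571}{-799} = \left(-78\right) \frac{1}{1256} + 4571 \left(- \frac{1}{799}\right) = - \frac{39}{628} - \frac{4571}{799} = - \frac{2901749}{501772}$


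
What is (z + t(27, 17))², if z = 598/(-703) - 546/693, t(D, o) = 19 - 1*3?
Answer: 111003581584/538193601 ≈ 206.25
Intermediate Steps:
t(D, o) = 16 (t(D, o) = 19 - 3 = 16)
z = -38012/23199 (z = 598*(-1/703) - 546*1/693 = -598/703 - 26/33 = -38012/23199 ≈ -1.6385)
(z + t(27, 17))² = (-38012/23199 + 16)² = (333172/23199)² = 111003581584/538193601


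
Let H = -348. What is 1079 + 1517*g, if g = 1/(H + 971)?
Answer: 673734/623 ≈ 1081.4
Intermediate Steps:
g = 1/623 (g = 1/(-348 + 971) = 1/623 ≈ 0.0016051)
1079 + 1517*g = 1079 + 1517*(1/623) = 1079 + 1517/623 = 673734/623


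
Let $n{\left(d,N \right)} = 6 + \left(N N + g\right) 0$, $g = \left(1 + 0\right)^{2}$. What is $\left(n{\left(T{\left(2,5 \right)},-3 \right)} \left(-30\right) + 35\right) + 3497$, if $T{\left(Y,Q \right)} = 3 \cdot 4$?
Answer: $3352$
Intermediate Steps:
$g = 1$ ($g = 1^{2} = 1$)
$T{\left(Y,Q \right)} = 12$
$n{\left(d,N \right)} = 6$ ($n{\left(d,N \right)} = 6 + \left(N N + 1\right) 0 = 6 + \left(N^{2} + 1\right) 0 = 6 + \left(1 + N^{2}\right) 0 = 6 + 0 = 6$)
$\left(n{\left(T{\left(2,5 \right)},-3 \right)} \left(-30\right) + 35\right) + 3497 = \left(6 \left(-30\right) + 35\right) + 3497 = \left(-180 + 35\right) + 3497 = -145 + 3497 = 3352$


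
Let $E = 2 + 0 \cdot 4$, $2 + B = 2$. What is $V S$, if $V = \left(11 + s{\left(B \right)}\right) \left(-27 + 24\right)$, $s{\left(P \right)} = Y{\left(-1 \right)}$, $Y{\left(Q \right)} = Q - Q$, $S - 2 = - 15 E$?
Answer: $924$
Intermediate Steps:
$B = 0$ ($B = -2 + 2 = 0$)
$E = 2$ ($E = 2 + 0 = 2$)
$S = -28$ ($S = 2 - 30 = -28$)
$Y{\left(Q \right)} = 0$
$s{\left(P \right)} = 0$
$V = -33$ ($V = \left(11 + 0\right) \left(-27 + 24\right) = 11 \left(-3\right) = -33$)
$V S = \left(-33\right) \left(-28\right) = 924$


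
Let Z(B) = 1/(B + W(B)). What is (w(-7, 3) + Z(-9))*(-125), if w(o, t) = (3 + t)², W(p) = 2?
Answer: -31375/7 ≈ -4482.1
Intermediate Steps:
Z(B) = 1/(2 + B) (Z(B) = 1/(B + 2) = 1/(2 + B))
(w(-7, 3) + Z(-9))*(-125) = ((3 + 3)² + 1/(2 - 9))*(-125) = (6² + 1/(-7))*(-125) = (36 - ⅐)*(-125) = (251/7)*(-125) = -31375/7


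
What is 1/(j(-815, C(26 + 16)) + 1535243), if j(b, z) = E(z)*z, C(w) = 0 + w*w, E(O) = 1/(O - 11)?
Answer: 1753/2691282743 ≈ 6.5136e-7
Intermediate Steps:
E(O) = 1/(-11 + O)
C(w) = w**2 (C(w) = 0 + w**2 = w**2)
j(b, z) = z/(-11 + z)
1/(j(-815, C(26 + 16)) + 1535243) = 1/((26 + 16)**2/(-11 + (26 + 16)**2) + 1535243) = 1/(42**2/(-11 + 42**2) + 1535243) = 1/(1764/(-11 + 1764) + 1535243) = 1/(1764/1753 + 1535243) = 1/(2691282743/1753) = 1753/2691282743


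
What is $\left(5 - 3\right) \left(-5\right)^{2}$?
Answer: $50$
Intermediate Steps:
$\left(5 - 3\right) \left(-5\right)^{2} = 2 \cdot 25 = 50$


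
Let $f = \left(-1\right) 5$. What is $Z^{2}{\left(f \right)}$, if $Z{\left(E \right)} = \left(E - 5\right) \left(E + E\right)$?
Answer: $10000$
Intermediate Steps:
$f = -5$
$Z{\left(E \right)} = 2 E \left(-5 + E\right)$ ($Z{\left(E \right)} = \left(-5 + E\right) 2 E = 2 E \left(-5 + E\right)$)
$Z^{2}{\left(f \right)} = \left(2 \left(-5\right) \left(-5 - 5\right)\right)^{2} = \left(2 \left(-5\right) \left(-10\right)\right)^{2} = 100^{2} = 10000$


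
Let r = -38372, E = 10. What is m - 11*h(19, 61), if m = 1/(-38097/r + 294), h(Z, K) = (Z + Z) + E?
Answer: -5976639148/11319465 ≈ -528.00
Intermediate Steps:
h(Z, K) = 10 + 2*Z (h(Z, K) = (Z + Z) + 10 = 2*Z + 10 = 10 + 2*Z)
m = 38372/11319465 (m = 1/(-38097/(-38372) + 294) = 1/(-38097*(-1/38372) + 294) = 1/(38097/38372 + 294) = 1/(11319465/38372) = 38372/11319465 ≈ 0.0033899)
m - 11*h(19, 61) = 38372/11319465 - 11*(10 + 2*19) = 38372/11319465 - 11*(10 + 38) = 38372/11319465 - 11*48 = 38372/11319465 - 1*528 = 38372/11319465 - 528 = -5976639148/11319465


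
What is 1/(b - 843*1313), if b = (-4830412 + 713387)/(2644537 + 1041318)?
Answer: -737171/815945179294 ≈ -9.0346e-7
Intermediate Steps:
b = -823405/737171 (b = -4117025/3685855 = -4117025*1/3685855 = -823405/737171 ≈ -1.1170)
1/(b - 843*1313) = 1/(-823405/737171 - 843*1313) = 1/(-823405/737171 - 1106859) = 1/(-815945179294/737171) = -737171/815945179294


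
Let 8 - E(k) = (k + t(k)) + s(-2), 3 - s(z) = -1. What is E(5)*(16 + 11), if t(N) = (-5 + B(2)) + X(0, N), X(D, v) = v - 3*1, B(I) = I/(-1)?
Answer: 108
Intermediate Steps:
s(z) = 4 (s(z) = 3 - 1*(-1) = 3 + 1 = 4)
B(I) = -I (B(I) = I*(-1) = -I)
X(D, v) = -3 + v (X(D, v) = v - 3 = -3 + v)
t(N) = -10 + N (t(N) = (-5 - 1*2) + (-3 + N) = (-5 - 2) + (-3 + N) = -7 + (-3 + N) = -10 + N)
E(k) = 14 - 2*k (E(k) = 8 - ((k + (-10 + k)) + 4) = 8 - ((-10 + 2*k) + 4) = 8 - (-6 + 2*k) = 8 + (6 - 2*k) = 14 - 2*k)
E(5)*(16 + 11) = (14 - 2*5)*(16 + 11) = (14 - 10)*27 = 4*27 = 108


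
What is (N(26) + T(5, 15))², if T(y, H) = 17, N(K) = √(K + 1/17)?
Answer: (289 + √7531)²/289 ≈ 488.62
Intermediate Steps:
N(K) = √(1/17 + K) (N(K) = √(K + 1*(1/17)) = √(K + 1/17) = √(1/17 + K))
(N(26) + T(5, 15))² = (√(17 + 289*26)/17 + 17)² = (√(17 + 7514)/17 + 17)² = (√7531/17 + 17)² = (17 + √7531/17)²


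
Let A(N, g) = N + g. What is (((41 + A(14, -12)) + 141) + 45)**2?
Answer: 52441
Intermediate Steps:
(((41 + A(14, -12)) + 141) + 45)**2 = (((41 + (14 - 12)) + 141) + 45)**2 = (((41 + 2) + 141) + 45)**2 = ((43 + 141) + 45)**2 = (184 + 45)**2 = 229**2 = 52441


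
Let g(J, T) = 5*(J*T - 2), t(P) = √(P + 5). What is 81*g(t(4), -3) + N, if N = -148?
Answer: -4603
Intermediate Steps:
t(P) = √(5 + P)
g(J, T) = -10 + 5*J*T (g(J, T) = 5*(-2 + J*T) = -10 + 5*J*T)
81*g(t(4), -3) + N = 81*(-10 + 5*√(5 + 4)*(-3)) - 148 = 81*(-10 + 5*√9*(-3)) - 148 = 81*(-10 + 5*3*(-3)) - 148 = 81*(-10 - 45) - 148 = 81*(-55) - 148 = -4455 - 148 = -4603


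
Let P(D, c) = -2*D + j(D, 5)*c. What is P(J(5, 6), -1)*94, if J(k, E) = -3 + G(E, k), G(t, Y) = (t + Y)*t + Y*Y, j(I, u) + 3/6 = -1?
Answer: -16403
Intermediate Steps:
j(I, u) = -3/2 (j(I, u) = -½ - 1 = -3/2)
G(t, Y) = Y² + t*(Y + t) (G(t, Y) = (Y + t)*t + Y² = t*(Y + t) + Y² = Y² + t*(Y + t))
J(k, E) = -3 + E² + k² + E*k (J(k, E) = -3 + (k² + E² + k*E) = -3 + (k² + E² + E*k) = -3 + (E² + k² + E*k) = -3 + E² + k² + E*k)
P(D, c) = -2*D - 3*c/2
P(J(5, 6), -1)*94 = (-2*(-3 + 6² + 5² + 6*5) - 3/2*(-1))*94 = (-2*(-3 + 36 + 25 + 30) + 3/2)*94 = (-2*88 + 3/2)*94 = (-176 + 3/2)*94 = -349/2*94 = -16403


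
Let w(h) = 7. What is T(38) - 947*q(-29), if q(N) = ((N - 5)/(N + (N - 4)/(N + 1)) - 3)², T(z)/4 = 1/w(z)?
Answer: -12713486161/4247887 ≈ -2992.9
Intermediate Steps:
T(z) = 4/7
q(N) = (-3 + (-5 + N)/(N + (-4 + N)/(1 + N)))² (q(N) = ((-5 + N)/(N + (-4 + N)/(1 + N)) - 3)² = (-3 + (-5 + N)/(N + (-4 + N)/(1 + N)))²)
T(38) - 947*q(-29) = 4/7 - 947*(-7 + 2*(-29)² + 10*(-29))²/(-4 + (-29)² + 2*(-29))² = 4/7 - 947*(-7 + 2*841 - 290)²/(-4 + 841 - 58)² = 4/7 - 947*(-7 + 1682 - 290)²/779² = 4/7 - 947*1385²/606841 = 4/7 - 1816559075/606841 = -12713486161/4247887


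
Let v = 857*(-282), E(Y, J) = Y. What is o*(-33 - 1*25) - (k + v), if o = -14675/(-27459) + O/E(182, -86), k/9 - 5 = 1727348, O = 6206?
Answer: -38247437017523/2498769 ≈ -1.5307e+7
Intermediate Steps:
k = 15546177 (k = 45 + 9*1727348 = 45 + 15546132 = 15546177)
o = 86540702/2498769 (o = -14675/(-27459) + 6206/182 = -14675*(-1/27459) + 6206*(1/182) = 14675/27459 + 3103/91 = 86540702/2498769 ≈ 34.633)
v = -241674
o*(-33 - 1*25) - (k + v) = 86540702*(-33 - 1*25)/2498769 - (15546177 - 241674) = 86540702*(-33 - 25)/2498769 - 1*15304503 = (86540702/2498769)*(-58) - 15304503 = -5019360716/2498769 - 15304503 = -38247437017523/2498769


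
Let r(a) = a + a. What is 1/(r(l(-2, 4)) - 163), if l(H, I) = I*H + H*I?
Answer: -1/195 ≈ -0.0051282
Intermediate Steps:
l(H, I) = 2*H*I (l(H, I) = H*I + H*I = 2*H*I)
r(a) = 2*a
1/(r(l(-2, 4)) - 163) = 1/(2*(2*(-2)*4) - 163) = 1/(2*(-16) - 163) = 1/(-32 - 163) = 1/(-195) = -1/195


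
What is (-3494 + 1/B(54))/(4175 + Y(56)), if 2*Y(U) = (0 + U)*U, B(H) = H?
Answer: -188675/310122 ≈ -0.60839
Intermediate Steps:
Y(U) = U²/2 (Y(U) = ((0 + U)*U)/2 = (U*U)/2 = U²/2)
(-3494 + 1/B(54))/(4175 + Y(56)) = (-3494 + 1/54)/(4175 + (½)*56²) = (-3494 + 1/54)/(4175 + (½)*3136) = -188675/(54*(4175 + 1568)) = -188675/54/5743 = -188675/54*1/5743 = -188675/310122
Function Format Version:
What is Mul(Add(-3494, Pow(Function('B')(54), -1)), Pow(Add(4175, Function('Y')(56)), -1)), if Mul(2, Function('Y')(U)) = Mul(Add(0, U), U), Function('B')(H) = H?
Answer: Rational(-188675, 310122) ≈ -0.60839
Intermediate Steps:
Function('Y')(U) = Mul(Rational(1, 2), Pow(U, 2)) (Function('Y')(U) = Mul(Rational(1, 2), Mul(Add(0, U), U)) = Mul(Rational(1, 2), Mul(U, U)) = Mul(Rational(1, 2), Pow(U, 2)))
Mul(Add(-3494, Pow(Function('B')(54), -1)), Pow(Add(4175, Function('Y')(56)), -1)) = Mul(Add(-3494, Pow(54, -1)), Pow(Add(4175, Mul(Rational(1, 2), Pow(56, 2))), -1)) = Mul(Add(-3494, Rational(1, 54)), Pow(Add(4175, Mul(Rational(1, 2), 3136)), -1)) = Mul(Rational(-188675, 54), Pow(Add(4175, 1568), -1)) = Mul(Rational(-188675, 54), Pow(5743, -1)) = Mul(Rational(-188675, 54), Rational(1, 5743)) = Rational(-188675, 310122)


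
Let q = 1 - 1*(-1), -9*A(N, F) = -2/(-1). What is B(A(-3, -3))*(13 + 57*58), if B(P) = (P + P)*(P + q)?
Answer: -212416/81 ≈ -2622.4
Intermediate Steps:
A(N, F) = -2/9 (A(N, F) = -(-2)/(9*(-1)) = -(-2)*(-1)/9 = -⅑*2 = -2/9)
q = 2 (q = 1 + 1 = 2)
B(P) = 2*P*(2 + P) (B(P) = (P + P)*(P + 2) = (2*P)*(2 + P) = 2*P*(2 + P))
B(A(-3, -3))*(13 + 57*58) = (2*(-2/9)*(2 - 2/9))*(13 + 57*58) = (2*(-2/9)*(16/9))*(13 + 3306) = -64/81*3319 = -212416/81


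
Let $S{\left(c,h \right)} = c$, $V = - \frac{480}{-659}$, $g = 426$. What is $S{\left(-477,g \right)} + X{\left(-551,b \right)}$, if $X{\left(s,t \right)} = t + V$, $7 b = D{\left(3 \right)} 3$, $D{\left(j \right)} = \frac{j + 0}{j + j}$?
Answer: $- \frac{4392105}{9226} \approx -476.06$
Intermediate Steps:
$D{\left(j \right)} = \frac{1}{2}$ ($D{\left(j \right)} = \frac{j}{2 j} = j \frac{1}{2 j} = \frac{1}{2}$)
$V = \frac{480}{659}$ ($V = \left(-480\right) \left(- \frac{1}{659}\right) = \frac{480}{659} \approx 0.72838$)
$b = \frac{3}{14}$ ($b = \frac{\frac{1}{2} \cdot 3}{7} = \frac{1}{7} \cdot \frac{3}{2} = \frac{3}{14} \approx 0.21429$)
$X{\left(s,t \right)} = \frac{480}{659} + t$ ($X{\left(s,t \right)} = t + \frac{480}{659} = \frac{480}{659} + t$)
$S{\left(-477,g \right)} + X{\left(-551,b \right)} = -477 + \left(\frac{480}{659} + \frac{3}{14}\right) = -477 + \frac{8697}{9226} = - \frac{4392105}{9226}$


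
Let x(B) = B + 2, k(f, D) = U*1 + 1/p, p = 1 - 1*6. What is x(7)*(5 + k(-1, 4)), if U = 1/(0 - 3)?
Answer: 201/5 ≈ 40.200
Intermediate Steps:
p = -5 (p = 1 - 6 = -5)
U = -⅓ (U = 1/(-3) = -⅓ ≈ -0.33333)
k(f, D) = -8/15 (k(f, D) = -⅓*1 + 1/(-5) = -⅓ - ⅕ = -8/15)
x(B) = 2 + B
x(7)*(5 + k(-1, 4)) = (2 + 7)*(5 - 8/15) = 9*(67/15) = 201/5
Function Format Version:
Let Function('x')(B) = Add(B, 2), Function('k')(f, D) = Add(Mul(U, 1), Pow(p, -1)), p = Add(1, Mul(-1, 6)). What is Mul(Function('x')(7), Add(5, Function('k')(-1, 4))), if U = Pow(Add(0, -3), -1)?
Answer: Rational(201, 5) ≈ 40.200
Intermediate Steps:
p = -5 (p = Add(1, -6) = -5)
U = Rational(-1, 3) (U = Pow(-3, -1) = Rational(-1, 3) ≈ -0.33333)
Function('k')(f, D) = Rational(-8, 15) (Function('k')(f, D) = Add(Mul(Rational(-1, 3), 1), Pow(-5, -1)) = Add(Rational(-1, 3), Rational(-1, 5)) = Rational(-8, 15))
Function('x')(B) = Add(2, B)
Mul(Function('x')(7), Add(5, Function('k')(-1, 4))) = Mul(Add(2, 7), Add(5, Rational(-8, 15))) = Mul(9, Rational(67, 15)) = Rational(201, 5)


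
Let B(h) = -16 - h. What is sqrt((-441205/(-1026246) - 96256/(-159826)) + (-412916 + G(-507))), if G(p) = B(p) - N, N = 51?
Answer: I*sqrt(2774185015404870675040469010)/82010396598 ≈ 642.24*I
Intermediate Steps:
G(p) = -67 - p (G(p) = (-16 - p) - 1*51 = (-16 - p) - 51 = -67 - p)
sqrt((-441205/(-1026246) - 96256/(-159826)) + (-412916 + G(-507))) = sqrt((-441205/(-1026246) - 96256/(-159826)) + (-412916 + (-67 - 1*(-507)))) = sqrt((-441205*(-1/1026246) - 96256*(-1/159826)) + (-412916 + (-67 + 507))) = sqrt((441205/1026246 + 48128/79913) + (-412916 + 440)) = sqrt(84649182653/82010396598 - 412476) = sqrt(-33827235697973995/82010396598) = I*sqrt(2774185015404870675040469010)/82010396598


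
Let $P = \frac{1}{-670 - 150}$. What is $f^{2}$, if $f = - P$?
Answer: $\frac{1}{672400} \approx 1.4872 \cdot 10^{-6}$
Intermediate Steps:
$P = - \frac{1}{820}$ ($P = \frac{1}{-820} = - \frac{1}{820} \approx -0.0012195$)
$f = \frac{1}{820}$ ($f = \left(-1\right) \left(- \frac{1}{820}\right) = \frac{1}{820} \approx 0.0012195$)
$f^{2} = \left(\frac{1}{820}\right)^{2} = \frac{1}{672400}$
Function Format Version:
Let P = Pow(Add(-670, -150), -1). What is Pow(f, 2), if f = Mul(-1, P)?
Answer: Rational(1, 672400) ≈ 1.4872e-6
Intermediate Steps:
P = Rational(-1, 820) (P = Pow(-820, -1) = Rational(-1, 820) ≈ -0.0012195)
f = Rational(1, 820) (f = Mul(-1, Rational(-1, 820)) = Rational(1, 820) ≈ 0.0012195)
Pow(f, 2) = Pow(Rational(1, 820), 2) = Rational(1, 672400)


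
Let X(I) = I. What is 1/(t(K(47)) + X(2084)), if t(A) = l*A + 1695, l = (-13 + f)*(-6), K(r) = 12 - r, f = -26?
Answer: -1/4411 ≈ -0.00022671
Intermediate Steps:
l = 234 (l = (-13 - 26)*(-6) = -39*(-6) = 234)
t(A) = 1695 + 234*A (t(A) = 234*A + 1695 = 1695 + 234*A)
1/(t(K(47)) + X(2084)) = 1/((1695 + 234*(12 - 1*47)) + 2084) = 1/((1695 + 234*(12 - 47)) + 2084) = 1/((1695 + 234*(-35)) + 2084) = 1/((1695 - 8190) + 2084) = 1/(-6495 + 2084) = 1/(-4411) = -1/4411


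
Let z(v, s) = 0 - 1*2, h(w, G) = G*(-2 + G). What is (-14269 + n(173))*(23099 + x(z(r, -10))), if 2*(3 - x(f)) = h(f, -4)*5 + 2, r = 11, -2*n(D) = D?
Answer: -661530151/2 ≈ -3.3077e+8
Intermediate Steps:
n(D) = -D/2
z(v, s) = -2 (z(v, s) = 0 - 2 = -2)
x(f) = -58 (x(f) = 3 - (-4*(-2 - 4)*5 + 2)/2 = 3 - (-4*(-6)*5 + 2)/2 = 3 - (24*5 + 2)/2 = 3 - (120 + 2)/2 = 3 - ½*122 = 3 - 61 = -58)
(-14269 + n(173))*(23099 + x(z(r, -10))) = (-14269 - ½*173)*(23099 - 58) = (-14269 - 173/2)*23041 = -28711/2*23041 = -661530151/2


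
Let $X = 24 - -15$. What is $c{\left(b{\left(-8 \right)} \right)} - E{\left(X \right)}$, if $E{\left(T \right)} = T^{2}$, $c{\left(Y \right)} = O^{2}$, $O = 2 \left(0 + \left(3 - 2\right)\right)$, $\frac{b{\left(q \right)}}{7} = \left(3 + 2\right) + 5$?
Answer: $-1517$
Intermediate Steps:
$b{\left(q \right)} = 70$ ($b{\left(q \right)} = 7 \left(\left(3 + 2\right) + 5\right) = 7 \left(5 + 5\right) = 7 \cdot 10 = 70$)
$X = 39$ ($X = 24 + 15 = 39$)
$O = 2$ ($O = 2 \left(0 + \left(3 - 2\right)\right) = 2 \left(0 + 1\right) = 2 \cdot 1 = 2$)
$c{\left(Y \right)} = 4$ ($c{\left(Y \right)} = 2^{2} = 4$)
$c{\left(b{\left(-8 \right)} \right)} - E{\left(X \right)} = 4 - 39^{2} = 4 - 1521 = -1517$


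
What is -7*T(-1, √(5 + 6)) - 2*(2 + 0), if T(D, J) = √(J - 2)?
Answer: -4 - 7*√(-2 + √11) ≈ -12.032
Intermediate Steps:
T(D, J) = √(-2 + J)
-7*T(-1, √(5 + 6)) - 2*(2 + 0) = -7*√(-2 + √(5 + 6)) - 2*(2 + 0) = -7*√(-2 + √11) - 2*2 = -7*√(-2 + √11) - 4 = -4 - 7*√(-2 + √11)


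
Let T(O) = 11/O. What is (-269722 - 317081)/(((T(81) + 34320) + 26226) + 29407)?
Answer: -47531043/7286204 ≈ -6.5234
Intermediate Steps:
(-269722 - 317081)/(((T(81) + 34320) + 26226) + 29407) = (-269722 - 317081)/(((11/81 + 34320) + 26226) + 29407) = -586803/(((11*(1/81) + 34320) + 26226) + 29407) = -586803/(((11/81 + 34320) + 26226) + 29407) = -586803/((2779931/81 + 26226) + 29407) = -586803/(4904237/81 + 29407) = -586803/7286204/81 = -586803*81/7286204 = -47531043/7286204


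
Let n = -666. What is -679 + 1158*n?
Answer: -771907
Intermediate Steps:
-679 + 1158*n = -679 + 1158*(-666) = -679 - 771228 = -771907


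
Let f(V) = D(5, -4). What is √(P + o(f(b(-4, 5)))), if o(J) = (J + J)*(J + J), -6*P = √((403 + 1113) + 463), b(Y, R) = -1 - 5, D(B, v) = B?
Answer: √(3600 - 6*√1979)/6 ≈ 9.6221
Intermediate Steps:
b(Y, R) = -6
P = -√1979/6 (P = -√((403 + 1113) + 463)/6 = -√(1516 + 463)/6 = -√1979/6 ≈ -7.4143)
f(V) = 5
o(J) = 4*J² (o(J) = (2*J)*(2*J) = 4*J²)
√(P + o(f(b(-4, 5)))) = √(-√1979/6 + 4*5²) = √(-√1979/6 + 4*25) = √(-√1979/6 + 100) = √(100 - √1979/6)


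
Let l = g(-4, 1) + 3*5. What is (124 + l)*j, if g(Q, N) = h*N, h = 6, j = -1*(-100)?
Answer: 14500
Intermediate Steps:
j = 100
g(Q, N) = 6*N
l = 21 (l = 6*1 + 3*5 = 6 + 15 = 21)
(124 + l)*j = (124 + 21)*100 = 145*100 = 14500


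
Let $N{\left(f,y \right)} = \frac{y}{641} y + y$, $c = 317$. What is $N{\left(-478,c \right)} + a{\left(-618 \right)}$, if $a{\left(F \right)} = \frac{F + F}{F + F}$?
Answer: $\frac{304327}{641} \approx 474.77$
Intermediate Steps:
$N{\left(f,y \right)} = y + \frac{y^{2}}{641}$ ($N{\left(f,y \right)} = y \frac{1}{641} y + y = \frac{y}{641} y + y = \frac{y^{2}}{641} + y = y + \frac{y^{2}}{641}$)
$a{\left(F \right)} = 1$ ($a{\left(F \right)} = \frac{2 F}{2 F} = 2 F \frac{1}{2 F} = 1$)
$N{\left(-478,c \right)} + a{\left(-618 \right)} = \frac{1}{641} \cdot 317 \left(641 + 317\right) + 1 = \frac{1}{641} \cdot 317 \cdot 958 + 1 = \frac{303686}{641} + 1 = \frac{304327}{641}$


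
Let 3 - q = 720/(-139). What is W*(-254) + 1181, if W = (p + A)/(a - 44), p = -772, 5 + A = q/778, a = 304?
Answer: 27274241279/14058460 ≈ 1940.1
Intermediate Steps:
q = 1137/139 (q = 3 - 720/(-139) = 3 - 720*(-1)/139 = 3 - 1*(-720/139) = 3 + 720/139 = 1137/139 ≈ 8.1799)
A = -539573/108142 (A = -5 + (1137/139)/778 = -5 + (1137/139)*(1/778) = -5 + 1137/108142 = -539573/108142 ≈ -4.9895)
W = -84025197/28116920 (W = (-772 - 539573/108142)/(304 - 44) = -84025197/108142/260 = -84025197/108142*1/260 = -84025197/28116920 ≈ -2.9884)
W*(-254) + 1181 = -84025197/28116920*(-254) + 1181 = 10671200019/14058460 + 1181 = 27274241279/14058460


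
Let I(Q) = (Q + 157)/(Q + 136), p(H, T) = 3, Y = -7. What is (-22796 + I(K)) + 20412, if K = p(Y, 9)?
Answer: -331216/139 ≈ -2382.8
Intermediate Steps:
K = 3
I(Q) = (157 + Q)/(136 + Q)
(-22796 + I(K)) + 20412 = (-22796 + (157 + 3)/(136 + 3)) + 20412 = (-22796 + 160/139) + 20412 = -3168484/139 + 20412 = -331216/139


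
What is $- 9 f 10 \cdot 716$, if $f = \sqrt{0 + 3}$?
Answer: $- 64440 \sqrt{3} \approx -1.1161 \cdot 10^{5}$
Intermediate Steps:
$f = \sqrt{3} \approx 1.732$
$- 9 f 10 \cdot 716 = - 9 \sqrt{3} \cdot 10 \cdot 716 = - 90 \sqrt{3} \cdot 716 = - 64440 \sqrt{3}$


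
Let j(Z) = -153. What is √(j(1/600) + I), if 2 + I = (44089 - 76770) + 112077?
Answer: √79241 ≈ 281.50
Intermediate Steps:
I = 79394 (I = -2 + ((44089 - 76770) + 112077) = -2 + (-32681 + 112077) = -2 + 79396 = 79394)
√(j(1/600) + I) = √(-153 + 79394) = √79241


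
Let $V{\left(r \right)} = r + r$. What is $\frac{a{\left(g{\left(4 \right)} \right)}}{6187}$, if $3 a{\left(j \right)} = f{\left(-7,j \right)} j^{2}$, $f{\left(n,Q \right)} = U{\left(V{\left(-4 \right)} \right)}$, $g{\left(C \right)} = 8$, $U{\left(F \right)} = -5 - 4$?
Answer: $- \frac{192}{6187} \approx -0.031033$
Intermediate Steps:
$V{\left(r \right)} = 2 r$
$U{\left(F \right)} = -9$ ($U{\left(F \right)} = -5 - 4 = -9$)
$f{\left(n,Q \right)} = -9$
$a{\left(j \right)} = - 3 j^{2}$ ($a{\left(j \right)} = \frac{\left(-9\right) j^{2}}{3} = - 3 j^{2}$)
$\frac{a{\left(g{\left(4 \right)} \right)}}{6187} = \frac{\left(-3\right) 8^{2}}{6187} = \left(-3\right) 64 \cdot \frac{1}{6187} = \left(-192\right) \frac{1}{6187} = - \frac{192}{6187}$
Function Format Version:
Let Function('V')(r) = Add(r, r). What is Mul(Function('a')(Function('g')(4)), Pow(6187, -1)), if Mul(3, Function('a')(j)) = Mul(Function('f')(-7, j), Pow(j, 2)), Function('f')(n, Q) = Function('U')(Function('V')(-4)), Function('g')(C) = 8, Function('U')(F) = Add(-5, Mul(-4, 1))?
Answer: Rational(-192, 6187) ≈ -0.031033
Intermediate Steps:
Function('V')(r) = Mul(2, r)
Function('U')(F) = -9 (Function('U')(F) = Add(-5, -4) = -9)
Function('f')(n, Q) = -9
Function('a')(j) = Mul(-3, Pow(j, 2)) (Function('a')(j) = Mul(Rational(1, 3), Mul(-9, Pow(j, 2))) = Mul(-3, Pow(j, 2)))
Mul(Function('a')(Function('g')(4)), Pow(6187, -1)) = Mul(Mul(-3, Pow(8, 2)), Pow(6187, -1)) = Mul(Mul(-3, 64), Rational(1, 6187)) = Mul(-192, Rational(1, 6187)) = Rational(-192, 6187)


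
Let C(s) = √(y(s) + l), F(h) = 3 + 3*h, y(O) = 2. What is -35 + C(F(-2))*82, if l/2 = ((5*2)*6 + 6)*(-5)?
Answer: -35 + 82*I*√658 ≈ -35.0 + 2103.4*I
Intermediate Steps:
l = -660 (l = 2*(((5*2)*6 + 6)*(-5)) = 2*((10*6 + 6)*(-5)) = 2*((60 + 6)*(-5)) = 2*(66*(-5)) = 2*(-330) = -660)
C(s) = I*√658 (C(s) = √(2 - 660) = √(-658) = I*√658)
-35 + C(F(-2))*82 = -35 + (I*√658)*82 = -35 + 82*I*√658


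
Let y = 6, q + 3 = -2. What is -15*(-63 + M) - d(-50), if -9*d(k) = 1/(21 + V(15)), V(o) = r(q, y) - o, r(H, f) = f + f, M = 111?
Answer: -116639/162 ≈ -719.99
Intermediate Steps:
q = -5 (q = -3 - 2 = -5)
r(H, f) = 2*f
V(o) = 12 - o (V(o) = 2*6 - o = 12 - o)
d(k) = -1/162 (d(k) = -1/(9*(21 + (12 - 1*15))) = -1/(9*(21 + (12 - 15))) = -1/(9*(21 - 3)) = -1/9/18 = -1/9*1/18 = -1/162)
-15*(-63 + M) - d(-50) = -15*(-63 + 111) - 1*(-1/162) = -15*48 + 1/162 = -720 + 1/162 = -116639/162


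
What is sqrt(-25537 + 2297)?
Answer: 2*I*sqrt(5810) ≈ 152.45*I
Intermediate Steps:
sqrt(-25537 + 2297) = sqrt(-23240) = 2*I*sqrt(5810)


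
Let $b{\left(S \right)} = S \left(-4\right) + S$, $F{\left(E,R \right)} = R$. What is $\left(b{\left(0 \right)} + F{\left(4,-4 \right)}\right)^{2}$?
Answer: $16$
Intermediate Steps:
$b{\left(S \right)} = - 3 S$ ($b{\left(S \right)} = - 4 S + S = - 3 S$)
$\left(b{\left(0 \right)} + F{\left(4,-4 \right)}\right)^{2} = \left(\left(-3\right) 0 - 4\right)^{2} = \left(0 - 4\right)^{2} = \left(-4\right)^{2} = 16$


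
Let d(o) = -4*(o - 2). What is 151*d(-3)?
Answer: 3020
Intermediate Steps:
d(o) = 8 - 4*o (d(o) = -4*(-2 + o) = 8 - 4*o)
151*d(-3) = 151*(8 - 4*(-3)) = 151*(8 + 12) = 151*20 = 3020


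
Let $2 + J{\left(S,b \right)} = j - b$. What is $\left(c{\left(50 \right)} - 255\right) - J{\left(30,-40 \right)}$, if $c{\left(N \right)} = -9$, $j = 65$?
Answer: $-367$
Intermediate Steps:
$J{\left(S,b \right)} = 63 - b$ ($J{\left(S,b \right)} = -2 - \left(-65 + b\right) = 63 - b$)
$\left(c{\left(50 \right)} - 255\right) - J{\left(30,-40 \right)} = \left(-9 - 255\right) - \left(63 - -40\right) = -264 - \left(63 + 40\right) = -264 - 103 = -367$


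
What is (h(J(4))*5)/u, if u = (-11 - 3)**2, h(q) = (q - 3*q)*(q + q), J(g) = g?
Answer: -80/49 ≈ -1.6327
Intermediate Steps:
h(q) = -4*q**2 (h(q) = (-2*q)*(2*q) = -4*q**2)
u = 196 (u = (-14)**2 = 196)
(h(J(4))*5)/u = (-4*4**2*5)/196 = (-4*16*5)*(1/196) = -64*5*(1/196) = -320*1/196 = -80/49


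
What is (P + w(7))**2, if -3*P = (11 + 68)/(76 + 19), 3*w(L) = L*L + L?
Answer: 3052009/9025 ≈ 338.17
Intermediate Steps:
w(L) = L/3 + L**2/3 (w(L) = (L*L + L)/3 = (L**2 + L)/3 = (L + L**2)/3 = L/3 + L**2/3)
P = -79/285 (P = -(11 + 68)/(3*(76 + 19)) = -79/(3*95) = -1/3*79/95 = -79/285 ≈ -0.27719)
(P + w(7))**2 = (-79/285 + (1/3)*7*(1 + 7))**2 = (-79/285 + (1/3)*7*8)**2 = (-79/285 + 56/3)**2 = (1747/95)**2 = 3052009/9025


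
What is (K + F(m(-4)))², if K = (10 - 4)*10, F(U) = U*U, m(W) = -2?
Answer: 4096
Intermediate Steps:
F(U) = U²
K = 60 (K = 6*10 = 60)
(K + F(m(-4)))² = (60 + (-2)²)² = (60 + 4)² = 64² = 4096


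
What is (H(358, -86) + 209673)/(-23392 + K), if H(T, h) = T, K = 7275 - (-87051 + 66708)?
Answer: 210031/4226 ≈ 49.700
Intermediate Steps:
K = 27618 (K = 7275 - 1*(-20343) = 7275 + 20343 = 27618)
(H(358, -86) + 209673)/(-23392 + K) = (358 + 209673)/(-23392 + 27618) = 210031/4226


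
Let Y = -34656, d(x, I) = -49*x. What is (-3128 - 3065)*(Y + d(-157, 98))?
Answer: 166981859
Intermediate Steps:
(-3128 - 3065)*(Y + d(-157, 98)) = (-3128 - 3065)*(-34656 - 49*(-157)) = -6193*(-34656 + 7693) = -6193*(-26963) = 166981859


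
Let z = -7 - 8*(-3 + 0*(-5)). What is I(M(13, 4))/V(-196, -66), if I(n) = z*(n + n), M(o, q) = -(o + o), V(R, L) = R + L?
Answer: 442/131 ≈ 3.3740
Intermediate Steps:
V(R, L) = L + R
z = 17 (z = -7 - 8*(-3 + 0) = -7 - 8*(-3) = -7 + 24 = 17)
M(o, q) = -2*o
I(n) = 34*n (I(n) = 17*(n + n) = 17*(2*n) = 34*n)
I(M(13, 4))/V(-196, -66) = (34*(-2*13))/(-66 - 196) = (34*(-26))/(-262) = -884*(-1/262) = 442/131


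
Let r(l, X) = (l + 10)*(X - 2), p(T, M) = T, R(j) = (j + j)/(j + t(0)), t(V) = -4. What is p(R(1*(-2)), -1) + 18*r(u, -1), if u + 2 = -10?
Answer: 326/3 ≈ 108.67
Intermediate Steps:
u = -12 (u = -2 - 10 = -12)
R(j) = 2*j/(-4 + j) (R(j) = (j + j)/(j - 4) = (2*j)/(-4 + j) = 2*j/(-4 + j))
r(l, X) = (-2 + X)*(10 + l) (r(l, X) = (10 + l)*(-2 + X) = (-2 + X)*(10 + l))
p(R(1*(-2)), -1) + 18*r(u, -1) = 2*(1*(-2))/(-4 + 1*(-2)) + 18*(-20 - 2*(-12) + 10*(-1) - 1*(-12)) = 2*(-2)/(-4 - 2) + 18*(-20 + 24 - 10 + 12) = 2*(-2)/(-6) + 18*6 = 2*(-2)*(-⅙) + 108 = ⅔ + 108 = 326/3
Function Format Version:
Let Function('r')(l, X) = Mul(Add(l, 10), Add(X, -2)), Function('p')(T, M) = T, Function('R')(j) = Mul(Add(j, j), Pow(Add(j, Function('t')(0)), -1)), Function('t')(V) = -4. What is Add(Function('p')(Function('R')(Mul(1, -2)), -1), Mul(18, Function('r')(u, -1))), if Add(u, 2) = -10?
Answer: Rational(326, 3) ≈ 108.67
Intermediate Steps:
u = -12 (u = Add(-2, -10) = -12)
Function('R')(j) = Mul(2, j, Pow(Add(-4, j), -1)) (Function('R')(j) = Mul(Add(j, j), Pow(Add(j, -4), -1)) = Mul(Mul(2, j), Pow(Add(-4, j), -1)) = Mul(2, j, Pow(Add(-4, j), -1)))
Function('r')(l, X) = Mul(Add(-2, X), Add(10, l)) (Function('r')(l, X) = Mul(Add(10, l), Add(-2, X)) = Mul(Add(-2, X), Add(10, l)))
Add(Function('p')(Function('R')(Mul(1, -2)), -1), Mul(18, Function('r')(u, -1))) = Add(Mul(2, Mul(1, -2), Pow(Add(-4, Mul(1, -2)), -1)), Mul(18, Add(-20, Mul(-2, -12), Mul(10, -1), Mul(-1, -12)))) = Add(Mul(2, -2, Pow(Add(-4, -2), -1)), Mul(18, Add(-20, 24, -10, 12))) = Add(Mul(2, -2, Pow(-6, -1)), Mul(18, 6)) = Add(Mul(2, -2, Rational(-1, 6)), 108) = Add(Rational(2, 3), 108) = Rational(326, 3)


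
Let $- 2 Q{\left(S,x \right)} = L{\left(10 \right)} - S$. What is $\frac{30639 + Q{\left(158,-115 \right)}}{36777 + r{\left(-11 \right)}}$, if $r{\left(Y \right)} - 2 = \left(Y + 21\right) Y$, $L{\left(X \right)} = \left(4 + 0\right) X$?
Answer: $\frac{30698}{36669} \approx 0.83716$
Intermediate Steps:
$L{\left(X \right)} = 4 X$
$Q{\left(S,x \right)} = -20 + \frac{S}{2}$ ($Q{\left(S,x \right)} = - \frac{4 \cdot 10 - S}{2} = - \frac{40 - S}{2} = -20 + \frac{S}{2}$)
$r{\left(Y \right)} = 2 + Y \left(21 + Y\right)$ ($r{\left(Y \right)} = 2 + \left(Y + 21\right) Y = 2 + \left(21 + Y\right) Y = 2 + Y \left(21 + Y\right)$)
$\frac{30639 + Q{\left(158,-115 \right)}}{36777 + r{\left(-11 \right)}} = \frac{30639 + \left(-20 + \frac{1}{2} \cdot 158\right)}{36777 + \left(2 + \left(-11\right)^{2} + 21 \left(-11\right)\right)} = \frac{30639 + \left(-20 + 79\right)}{36777 + \left(2 + 121 - 231\right)} = \frac{30639 + 59}{36777 - 108} = \frac{30698}{36669}$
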